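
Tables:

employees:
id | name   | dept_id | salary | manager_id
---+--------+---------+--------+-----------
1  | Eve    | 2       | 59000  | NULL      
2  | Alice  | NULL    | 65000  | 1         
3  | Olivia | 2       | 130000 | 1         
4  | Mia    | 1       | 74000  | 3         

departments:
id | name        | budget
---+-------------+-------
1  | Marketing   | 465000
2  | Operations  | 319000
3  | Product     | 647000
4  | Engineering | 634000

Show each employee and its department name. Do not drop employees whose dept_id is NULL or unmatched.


LEFT JOIN keeps every row from employees (the left table); where dept_id has no match in departments, the department columns become NULL. Walk through each employee:
  - employee 1 (Eve): dept_id=2 -> matches Operations
  - employee 2 (Alice): dept_id=NULL, no match -> kept with NULL
  - employee 3 (Olivia): dept_id=2 -> matches Operations
  - employee 4 (Mia): dept_id=1 -> matches Marketing
All 4 rows appear; 1 has NULL department.

SQL:
SELECT a.name, b.name AS department
FROM employees a
LEFT JOIN departments b ON a.dept_id = b.id

Result:
name   | department
-------+-----------
Eve    | Operations
Alice  | NULL      
Olivia | Operations
Mia    | Marketing 


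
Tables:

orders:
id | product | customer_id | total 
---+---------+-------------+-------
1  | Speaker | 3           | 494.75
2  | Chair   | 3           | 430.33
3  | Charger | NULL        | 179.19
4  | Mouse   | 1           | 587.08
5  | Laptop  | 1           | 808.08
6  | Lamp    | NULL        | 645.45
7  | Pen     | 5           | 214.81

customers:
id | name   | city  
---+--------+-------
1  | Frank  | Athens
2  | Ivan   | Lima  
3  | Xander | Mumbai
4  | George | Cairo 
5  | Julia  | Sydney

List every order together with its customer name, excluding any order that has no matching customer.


INNER JOIN keeps only orders rows whose customer_id matches an id in customers. Walk through each order:
  - order 1 (Speaker): customer_id=3 -> matches Xander
  - order 2 (Chair): customer_id=3 -> matches Xander
  - order 3 (Charger): customer_id=NULL, no match -> dropped
  - order 4 (Mouse): customer_id=1 -> matches Frank
  - order 5 (Laptop): customer_id=1 -> matches Frank
  - order 6 (Lamp): customer_id=NULL, no match -> dropped
  - order 7 (Pen): customer_id=5 -> matches Julia
So 2 of 7 rows are dropped.

SQL:
SELECT a.product, b.name AS customer
FROM orders a
INNER JOIN customers b ON a.customer_id = b.id

Result:
product | customer
--------+---------
Speaker | Xander  
Chair   | Xander  
Mouse   | Frank   
Laptop  | Frank   
Pen     | Julia   


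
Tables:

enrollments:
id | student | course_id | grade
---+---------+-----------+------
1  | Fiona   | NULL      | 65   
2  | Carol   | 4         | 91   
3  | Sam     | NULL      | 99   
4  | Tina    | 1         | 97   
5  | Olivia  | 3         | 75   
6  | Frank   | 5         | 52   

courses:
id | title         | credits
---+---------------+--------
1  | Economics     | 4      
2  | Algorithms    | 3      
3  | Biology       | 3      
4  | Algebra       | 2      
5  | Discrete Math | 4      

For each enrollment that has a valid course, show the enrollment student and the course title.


INNER JOIN keeps only enrollments rows whose course_id matches an id in courses. Walk through each enrollment:
  - enrollment 1 (Fiona): course_id=NULL, no match -> dropped
  - enrollment 2 (Carol): course_id=4 -> matches Algebra
  - enrollment 3 (Sam): course_id=NULL, no match -> dropped
  - enrollment 4 (Tina): course_id=1 -> matches Economics
  - enrollment 5 (Olivia): course_id=3 -> matches Biology
  - enrollment 6 (Frank): course_id=5 -> matches Discrete Math
So 2 of 6 rows are dropped.

SQL:
SELECT a.student, b.title AS course
FROM enrollments a
INNER JOIN courses b ON a.course_id = b.id

Result:
student | course       
--------+--------------
Carol   | Algebra      
Tina    | Economics    
Olivia  | Biology      
Frank   | Discrete Math


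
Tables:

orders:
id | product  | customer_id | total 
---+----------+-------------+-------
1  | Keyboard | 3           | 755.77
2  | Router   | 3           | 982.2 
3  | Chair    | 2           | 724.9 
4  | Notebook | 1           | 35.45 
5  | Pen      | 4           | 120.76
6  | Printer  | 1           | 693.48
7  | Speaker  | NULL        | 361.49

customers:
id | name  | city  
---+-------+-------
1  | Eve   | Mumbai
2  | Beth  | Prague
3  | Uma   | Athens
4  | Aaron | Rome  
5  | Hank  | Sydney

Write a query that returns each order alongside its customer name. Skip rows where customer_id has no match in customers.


INNER JOIN keeps only orders rows whose customer_id matches an id in customers. Walk through each order:
  - order 1 (Keyboard): customer_id=3 -> matches Uma
  - order 2 (Router): customer_id=3 -> matches Uma
  - order 3 (Chair): customer_id=2 -> matches Beth
  - order 4 (Notebook): customer_id=1 -> matches Eve
  - order 5 (Pen): customer_id=4 -> matches Aaron
  - order 6 (Printer): customer_id=1 -> matches Eve
  - order 7 (Speaker): customer_id=NULL, no match -> dropped
So 1 of 7 rows is dropped.

SQL:
SELECT a.product, b.name AS customer
FROM orders a
INNER JOIN customers b ON a.customer_id = b.id

Result:
product  | customer
---------+---------
Keyboard | Uma     
Router   | Uma     
Chair    | Beth    
Notebook | Eve     
Pen      | Aaron   
Printer  | Eve     


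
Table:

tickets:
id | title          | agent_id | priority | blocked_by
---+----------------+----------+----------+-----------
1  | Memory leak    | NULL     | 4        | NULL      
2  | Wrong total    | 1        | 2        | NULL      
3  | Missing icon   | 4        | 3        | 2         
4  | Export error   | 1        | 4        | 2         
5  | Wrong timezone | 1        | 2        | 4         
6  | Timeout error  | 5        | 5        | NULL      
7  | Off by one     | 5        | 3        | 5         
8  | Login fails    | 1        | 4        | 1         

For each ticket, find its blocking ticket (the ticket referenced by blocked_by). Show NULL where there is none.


This is a self-join: tickets is joined to a second copy of itself, matching each row's blocked_by to another row's id. Use LEFT JOIN so rows with blocked_by=NULL are kept.
  - ticket 1 (Memory leak): blocked_by=NULL -> NULL
  - ticket 2 (Wrong total): blocked_by=NULL -> NULL
  - ticket 3 (Missing icon): blocked_by=2 -> Wrong total
  - ticket 4 (Export error): blocked_by=2 -> Wrong total
  - ticket 5 (Wrong timezone): blocked_by=4 -> Export error
  - ticket 6 (Timeout error): blocked_by=NULL -> NULL
  - ticket 7 (Off by one): blocked_by=5 -> Wrong timezone
  - ticket 8 (Login fails): blocked_by=1 -> Memory leak

SQL:
SELECT a.title AS item, b.title AS blocked_by
FROM tickets a
LEFT JOIN tickets b ON a.blocked_by = b.id

Result:
item           | blocked_by    
---------------+---------------
Memory leak    | NULL          
Wrong total    | NULL          
Missing icon   | Wrong total   
Export error   | Wrong total   
Wrong timezone | Export error  
Timeout error  | NULL          
Off by one     | Wrong timezone
Login fails    | Memory leak   


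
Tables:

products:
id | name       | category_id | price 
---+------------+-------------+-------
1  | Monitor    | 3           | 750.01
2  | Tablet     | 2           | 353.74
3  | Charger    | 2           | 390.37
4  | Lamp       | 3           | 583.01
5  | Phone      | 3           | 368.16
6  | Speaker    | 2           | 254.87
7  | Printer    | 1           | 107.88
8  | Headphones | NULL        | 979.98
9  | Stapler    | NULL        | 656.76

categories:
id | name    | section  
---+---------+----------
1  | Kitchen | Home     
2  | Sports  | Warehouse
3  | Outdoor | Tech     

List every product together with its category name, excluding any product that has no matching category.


INNER JOIN keeps only products rows whose category_id matches an id in categories. Walk through each product:
  - product 1 (Monitor): category_id=3 -> matches Outdoor
  - product 2 (Tablet): category_id=2 -> matches Sports
  - product 3 (Charger): category_id=2 -> matches Sports
  - product 4 (Lamp): category_id=3 -> matches Outdoor
  - product 5 (Phone): category_id=3 -> matches Outdoor
  - product 6 (Speaker): category_id=2 -> matches Sports
  - product 7 (Printer): category_id=1 -> matches Kitchen
  - product 8 (Headphones): category_id=NULL, no match -> dropped
  - product 9 (Stapler): category_id=NULL, no match -> dropped
So 2 of 9 rows are dropped.

SQL:
SELECT a.name, b.name AS category
FROM products a
INNER JOIN categories b ON a.category_id = b.id

Result:
name    | category
--------+---------
Monitor | Outdoor 
Tablet  | Sports  
Charger | Sports  
Lamp    | Outdoor 
Phone   | Outdoor 
Speaker | Sports  
Printer | Kitchen 


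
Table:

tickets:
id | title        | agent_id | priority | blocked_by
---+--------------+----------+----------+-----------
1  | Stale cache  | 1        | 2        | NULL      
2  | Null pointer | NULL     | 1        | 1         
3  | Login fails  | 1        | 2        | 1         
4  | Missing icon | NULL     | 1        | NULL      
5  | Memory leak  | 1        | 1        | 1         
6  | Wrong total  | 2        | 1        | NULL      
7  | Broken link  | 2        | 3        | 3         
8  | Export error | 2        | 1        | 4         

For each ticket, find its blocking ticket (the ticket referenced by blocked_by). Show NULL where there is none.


This is a self-join: tickets is joined to a second copy of itself, matching each row's blocked_by to another row's id. Use LEFT JOIN so rows with blocked_by=NULL are kept.
  - ticket 1 (Stale cache): blocked_by=NULL -> NULL
  - ticket 2 (Null pointer): blocked_by=1 -> Stale cache
  - ticket 3 (Login fails): blocked_by=1 -> Stale cache
  - ticket 4 (Missing icon): blocked_by=NULL -> NULL
  - ticket 5 (Memory leak): blocked_by=1 -> Stale cache
  - ticket 6 (Wrong total): blocked_by=NULL -> NULL
  - ticket 7 (Broken link): blocked_by=3 -> Login fails
  - ticket 8 (Export error): blocked_by=4 -> Missing icon

SQL:
SELECT a.title AS item, b.title AS blocked_by
FROM tickets a
LEFT JOIN tickets b ON a.blocked_by = b.id

Result:
item         | blocked_by  
-------------+-------------
Stale cache  | NULL        
Null pointer | Stale cache 
Login fails  | Stale cache 
Missing icon | NULL        
Memory leak  | Stale cache 
Wrong total  | NULL        
Broken link  | Login fails 
Export error | Missing icon


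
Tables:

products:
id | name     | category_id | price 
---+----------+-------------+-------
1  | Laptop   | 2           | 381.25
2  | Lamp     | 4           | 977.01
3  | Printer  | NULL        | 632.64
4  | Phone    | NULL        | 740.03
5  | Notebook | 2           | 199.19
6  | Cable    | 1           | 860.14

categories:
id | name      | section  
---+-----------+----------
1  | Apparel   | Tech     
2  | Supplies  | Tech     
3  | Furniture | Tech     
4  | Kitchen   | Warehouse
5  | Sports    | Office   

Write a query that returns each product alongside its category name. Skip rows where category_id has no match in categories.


INNER JOIN keeps only products rows whose category_id matches an id in categories. Walk through each product:
  - product 1 (Laptop): category_id=2 -> matches Supplies
  - product 2 (Lamp): category_id=4 -> matches Kitchen
  - product 3 (Printer): category_id=NULL, no match -> dropped
  - product 4 (Phone): category_id=NULL, no match -> dropped
  - product 5 (Notebook): category_id=2 -> matches Supplies
  - product 6 (Cable): category_id=1 -> matches Apparel
So 2 of 6 rows are dropped.

SQL:
SELECT a.name, b.name AS category
FROM products a
INNER JOIN categories b ON a.category_id = b.id

Result:
name     | category
---------+---------
Laptop   | Supplies
Lamp     | Kitchen 
Notebook | Supplies
Cable    | Apparel 


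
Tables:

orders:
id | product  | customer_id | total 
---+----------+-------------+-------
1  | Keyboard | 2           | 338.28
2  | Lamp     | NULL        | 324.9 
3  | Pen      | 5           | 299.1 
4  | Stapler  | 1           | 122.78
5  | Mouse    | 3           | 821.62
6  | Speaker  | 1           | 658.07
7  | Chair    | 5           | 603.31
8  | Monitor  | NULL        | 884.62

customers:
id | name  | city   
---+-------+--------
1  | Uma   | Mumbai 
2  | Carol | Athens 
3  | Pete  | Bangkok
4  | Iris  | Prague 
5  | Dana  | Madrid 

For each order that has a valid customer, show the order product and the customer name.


INNER JOIN keeps only orders rows whose customer_id matches an id in customers. Walk through each order:
  - order 1 (Keyboard): customer_id=2 -> matches Carol
  - order 2 (Lamp): customer_id=NULL, no match -> dropped
  - order 3 (Pen): customer_id=5 -> matches Dana
  - order 4 (Stapler): customer_id=1 -> matches Uma
  - order 5 (Mouse): customer_id=3 -> matches Pete
  - order 6 (Speaker): customer_id=1 -> matches Uma
  - order 7 (Chair): customer_id=5 -> matches Dana
  - order 8 (Monitor): customer_id=NULL, no match -> dropped
So 2 of 8 rows are dropped.

SQL:
SELECT a.product, b.name AS customer
FROM orders a
INNER JOIN customers b ON a.customer_id = b.id

Result:
product  | customer
---------+---------
Keyboard | Carol   
Pen      | Dana    
Stapler  | Uma     
Mouse    | Pete    
Speaker  | Uma     
Chair    | Dana    


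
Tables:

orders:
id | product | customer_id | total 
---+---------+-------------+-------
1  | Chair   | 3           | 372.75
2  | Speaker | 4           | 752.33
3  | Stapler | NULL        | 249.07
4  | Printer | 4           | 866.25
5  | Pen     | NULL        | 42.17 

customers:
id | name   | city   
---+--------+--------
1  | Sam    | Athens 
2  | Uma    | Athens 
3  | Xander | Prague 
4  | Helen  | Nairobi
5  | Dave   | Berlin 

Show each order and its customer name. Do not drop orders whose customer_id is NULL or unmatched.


LEFT JOIN keeps every row from orders (the left table); where customer_id has no match in customers, the customer columns become NULL. Walk through each order:
  - order 1 (Chair): customer_id=3 -> matches Xander
  - order 2 (Speaker): customer_id=4 -> matches Helen
  - order 3 (Stapler): customer_id=NULL, no match -> kept with NULL
  - order 4 (Printer): customer_id=4 -> matches Helen
  - order 5 (Pen): customer_id=NULL, no match -> kept with NULL
All 5 rows appear; 2 have NULL customer.

SQL:
SELECT a.product, b.name AS customer
FROM orders a
LEFT JOIN customers b ON a.customer_id = b.id

Result:
product | customer
--------+---------
Chair   | Xander  
Speaker | Helen   
Stapler | NULL    
Printer | Helen   
Pen     | NULL    


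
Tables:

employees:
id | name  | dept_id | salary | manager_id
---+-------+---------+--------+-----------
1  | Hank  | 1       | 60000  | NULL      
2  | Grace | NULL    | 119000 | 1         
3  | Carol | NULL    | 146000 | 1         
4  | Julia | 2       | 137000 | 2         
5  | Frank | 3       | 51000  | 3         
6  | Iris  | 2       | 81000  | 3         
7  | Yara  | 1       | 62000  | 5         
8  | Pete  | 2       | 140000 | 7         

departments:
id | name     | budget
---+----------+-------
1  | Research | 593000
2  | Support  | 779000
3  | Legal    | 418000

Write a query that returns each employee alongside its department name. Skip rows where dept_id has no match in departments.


INNER JOIN keeps only employees rows whose dept_id matches an id in departments. Walk through each employee:
  - employee 1 (Hank): dept_id=1 -> matches Research
  - employee 2 (Grace): dept_id=NULL, no match -> dropped
  - employee 3 (Carol): dept_id=NULL, no match -> dropped
  - employee 4 (Julia): dept_id=2 -> matches Support
  - employee 5 (Frank): dept_id=3 -> matches Legal
  - employee 6 (Iris): dept_id=2 -> matches Support
  - employee 7 (Yara): dept_id=1 -> matches Research
  - employee 8 (Pete): dept_id=2 -> matches Support
So 2 of 8 rows are dropped.

SQL:
SELECT a.name, b.name AS department
FROM employees a
INNER JOIN departments b ON a.dept_id = b.id

Result:
name  | department
------+-----------
Hank  | Research  
Julia | Support   
Frank | Legal     
Iris  | Support   
Yara  | Research  
Pete  | Support   


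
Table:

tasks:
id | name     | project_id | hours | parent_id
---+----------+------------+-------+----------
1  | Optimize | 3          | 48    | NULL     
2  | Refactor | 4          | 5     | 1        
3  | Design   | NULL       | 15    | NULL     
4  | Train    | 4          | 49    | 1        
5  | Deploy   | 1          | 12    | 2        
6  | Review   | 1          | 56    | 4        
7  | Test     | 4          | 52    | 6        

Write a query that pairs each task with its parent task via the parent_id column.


This is a self-join: tasks is joined to a second copy of itself, matching each row's parent_id to another row's id. Use LEFT JOIN so rows with parent_id=NULL are kept.
  - task 1 (Optimize): parent_id=NULL -> NULL
  - task 2 (Refactor): parent_id=1 -> Optimize
  - task 3 (Design): parent_id=NULL -> NULL
  - task 4 (Train): parent_id=1 -> Optimize
  - task 5 (Deploy): parent_id=2 -> Refactor
  - task 6 (Review): parent_id=4 -> Train
  - task 7 (Test): parent_id=6 -> Review

SQL:
SELECT a.name AS item, b.name AS parent
FROM tasks a
LEFT JOIN tasks b ON a.parent_id = b.id

Result:
item     | parent  
---------+---------
Optimize | NULL    
Refactor | Optimize
Design   | NULL    
Train    | Optimize
Deploy   | Refactor
Review   | Train   
Test     | Review  


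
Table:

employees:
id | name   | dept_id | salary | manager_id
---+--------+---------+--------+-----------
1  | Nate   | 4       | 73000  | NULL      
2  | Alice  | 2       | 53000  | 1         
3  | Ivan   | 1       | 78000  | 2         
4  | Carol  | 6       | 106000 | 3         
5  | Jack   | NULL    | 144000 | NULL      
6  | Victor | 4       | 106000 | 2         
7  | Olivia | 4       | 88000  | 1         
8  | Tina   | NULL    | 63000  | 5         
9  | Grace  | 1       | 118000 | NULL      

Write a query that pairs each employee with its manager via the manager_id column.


This is a self-join: employees is joined to a second copy of itself, matching each row's manager_id to another row's id. Use LEFT JOIN so rows with manager_id=NULL are kept.
  - employee 1 (Nate): manager_id=NULL -> NULL
  - employee 2 (Alice): manager_id=1 -> Nate
  - employee 3 (Ivan): manager_id=2 -> Alice
  - employee 4 (Carol): manager_id=3 -> Ivan
  - employee 5 (Jack): manager_id=NULL -> NULL
  - employee 6 (Victor): manager_id=2 -> Alice
  - employee 7 (Olivia): manager_id=1 -> Nate
  - employee 8 (Tina): manager_id=5 -> Jack
  - employee 9 (Grace): manager_id=NULL -> NULL

SQL:
SELECT a.name AS item, b.name AS manager
FROM employees a
LEFT JOIN employees b ON a.manager_id = b.id

Result:
item   | manager
-------+--------
Nate   | NULL   
Alice  | Nate   
Ivan   | Alice  
Carol  | Ivan   
Jack   | NULL   
Victor | Alice  
Olivia | Nate   
Tina   | Jack   
Grace  | NULL   


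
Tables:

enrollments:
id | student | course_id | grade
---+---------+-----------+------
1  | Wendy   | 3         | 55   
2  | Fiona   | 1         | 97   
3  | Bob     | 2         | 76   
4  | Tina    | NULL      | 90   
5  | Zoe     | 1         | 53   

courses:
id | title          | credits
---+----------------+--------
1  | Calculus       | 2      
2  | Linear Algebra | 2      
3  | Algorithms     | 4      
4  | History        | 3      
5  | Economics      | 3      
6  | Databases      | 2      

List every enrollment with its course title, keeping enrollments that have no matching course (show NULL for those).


LEFT JOIN keeps every row from enrollments (the left table); where course_id has no match in courses, the course columns become NULL. Walk through each enrollment:
  - enrollment 1 (Wendy): course_id=3 -> matches Algorithms
  - enrollment 2 (Fiona): course_id=1 -> matches Calculus
  - enrollment 3 (Bob): course_id=2 -> matches Linear Algebra
  - enrollment 4 (Tina): course_id=NULL, no match -> kept with NULL
  - enrollment 5 (Zoe): course_id=1 -> matches Calculus
All 5 rows appear; 1 has NULL course.

SQL:
SELECT a.student, b.title AS course
FROM enrollments a
LEFT JOIN courses b ON a.course_id = b.id

Result:
student | course        
--------+---------------
Wendy   | Algorithms    
Fiona   | Calculus      
Bob     | Linear Algebra
Tina    | NULL          
Zoe     | Calculus      


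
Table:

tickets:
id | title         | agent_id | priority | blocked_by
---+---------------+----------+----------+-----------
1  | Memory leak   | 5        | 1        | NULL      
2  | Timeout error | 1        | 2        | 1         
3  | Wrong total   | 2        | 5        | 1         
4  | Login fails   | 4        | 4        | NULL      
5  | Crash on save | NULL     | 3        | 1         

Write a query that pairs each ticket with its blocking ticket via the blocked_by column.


This is a self-join: tickets is joined to a second copy of itself, matching each row's blocked_by to another row's id. Use LEFT JOIN so rows with blocked_by=NULL are kept.
  - ticket 1 (Memory leak): blocked_by=NULL -> NULL
  - ticket 2 (Timeout error): blocked_by=1 -> Memory leak
  - ticket 3 (Wrong total): blocked_by=1 -> Memory leak
  - ticket 4 (Login fails): blocked_by=NULL -> NULL
  - ticket 5 (Crash on save): blocked_by=1 -> Memory leak

SQL:
SELECT a.title AS item, b.title AS blocked_by
FROM tickets a
LEFT JOIN tickets b ON a.blocked_by = b.id

Result:
item          | blocked_by 
--------------+------------
Memory leak   | NULL       
Timeout error | Memory leak
Wrong total   | Memory leak
Login fails   | NULL       
Crash on save | Memory leak


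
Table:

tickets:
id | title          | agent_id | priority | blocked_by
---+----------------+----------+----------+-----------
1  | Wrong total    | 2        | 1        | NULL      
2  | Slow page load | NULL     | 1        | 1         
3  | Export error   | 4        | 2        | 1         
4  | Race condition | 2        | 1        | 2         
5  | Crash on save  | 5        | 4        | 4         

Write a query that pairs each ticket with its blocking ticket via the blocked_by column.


This is a self-join: tickets is joined to a second copy of itself, matching each row's blocked_by to another row's id. Use LEFT JOIN so rows with blocked_by=NULL are kept.
  - ticket 1 (Wrong total): blocked_by=NULL -> NULL
  - ticket 2 (Slow page load): blocked_by=1 -> Wrong total
  - ticket 3 (Export error): blocked_by=1 -> Wrong total
  - ticket 4 (Race condition): blocked_by=2 -> Slow page load
  - ticket 5 (Crash on save): blocked_by=4 -> Race condition

SQL:
SELECT a.title AS item, b.title AS blocked_by
FROM tickets a
LEFT JOIN tickets b ON a.blocked_by = b.id

Result:
item           | blocked_by    
---------------+---------------
Wrong total    | NULL          
Slow page load | Wrong total   
Export error   | Wrong total   
Race condition | Slow page load
Crash on save  | Race condition


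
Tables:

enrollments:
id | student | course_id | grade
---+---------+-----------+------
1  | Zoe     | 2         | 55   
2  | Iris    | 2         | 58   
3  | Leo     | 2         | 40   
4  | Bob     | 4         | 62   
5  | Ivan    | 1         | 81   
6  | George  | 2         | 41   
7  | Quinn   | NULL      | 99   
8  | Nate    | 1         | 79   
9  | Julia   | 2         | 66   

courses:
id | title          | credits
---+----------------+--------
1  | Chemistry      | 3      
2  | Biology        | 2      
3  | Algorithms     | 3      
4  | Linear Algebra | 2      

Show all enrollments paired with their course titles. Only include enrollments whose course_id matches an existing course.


INNER JOIN keeps only enrollments rows whose course_id matches an id in courses. Walk through each enrollment:
  - enrollment 1 (Zoe): course_id=2 -> matches Biology
  - enrollment 2 (Iris): course_id=2 -> matches Biology
  - enrollment 3 (Leo): course_id=2 -> matches Biology
  - enrollment 4 (Bob): course_id=4 -> matches Linear Algebra
  - enrollment 5 (Ivan): course_id=1 -> matches Chemistry
  - enrollment 6 (George): course_id=2 -> matches Biology
  - enrollment 7 (Quinn): course_id=NULL, no match -> dropped
  - enrollment 8 (Nate): course_id=1 -> matches Chemistry
  - enrollment 9 (Julia): course_id=2 -> matches Biology
So 1 of 9 rows is dropped.

SQL:
SELECT a.student, b.title AS course
FROM enrollments a
INNER JOIN courses b ON a.course_id = b.id

Result:
student | course        
--------+---------------
Zoe     | Biology       
Iris    | Biology       
Leo     | Biology       
Bob     | Linear Algebra
Ivan    | Chemistry     
George  | Biology       
Nate    | Chemistry     
Julia   | Biology       


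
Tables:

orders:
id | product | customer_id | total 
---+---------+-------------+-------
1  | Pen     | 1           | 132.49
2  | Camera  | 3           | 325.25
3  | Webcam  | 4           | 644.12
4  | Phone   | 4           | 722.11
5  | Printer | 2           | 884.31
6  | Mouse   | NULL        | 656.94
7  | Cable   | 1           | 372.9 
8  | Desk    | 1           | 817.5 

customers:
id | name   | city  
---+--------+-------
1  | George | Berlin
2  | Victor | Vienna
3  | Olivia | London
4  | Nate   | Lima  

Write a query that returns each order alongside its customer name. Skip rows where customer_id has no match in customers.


INNER JOIN keeps only orders rows whose customer_id matches an id in customers. Walk through each order:
  - order 1 (Pen): customer_id=1 -> matches George
  - order 2 (Camera): customer_id=3 -> matches Olivia
  - order 3 (Webcam): customer_id=4 -> matches Nate
  - order 4 (Phone): customer_id=4 -> matches Nate
  - order 5 (Printer): customer_id=2 -> matches Victor
  - order 6 (Mouse): customer_id=NULL, no match -> dropped
  - order 7 (Cable): customer_id=1 -> matches George
  - order 8 (Desk): customer_id=1 -> matches George
So 1 of 8 rows is dropped.

SQL:
SELECT a.product, b.name AS customer
FROM orders a
INNER JOIN customers b ON a.customer_id = b.id

Result:
product | customer
--------+---------
Pen     | George  
Camera  | Olivia  
Webcam  | Nate    
Phone   | Nate    
Printer | Victor  
Cable   | George  
Desk    | George  


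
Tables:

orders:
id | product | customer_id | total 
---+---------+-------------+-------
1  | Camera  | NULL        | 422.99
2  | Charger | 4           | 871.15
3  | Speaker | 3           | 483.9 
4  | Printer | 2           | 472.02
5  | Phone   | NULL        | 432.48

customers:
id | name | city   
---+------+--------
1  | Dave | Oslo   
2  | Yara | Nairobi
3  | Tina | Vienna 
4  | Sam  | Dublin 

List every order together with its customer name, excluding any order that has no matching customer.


INNER JOIN keeps only orders rows whose customer_id matches an id in customers. Walk through each order:
  - order 1 (Camera): customer_id=NULL, no match -> dropped
  - order 2 (Charger): customer_id=4 -> matches Sam
  - order 3 (Speaker): customer_id=3 -> matches Tina
  - order 4 (Printer): customer_id=2 -> matches Yara
  - order 5 (Phone): customer_id=NULL, no match -> dropped
So 2 of 5 rows are dropped.

SQL:
SELECT a.product, b.name AS customer
FROM orders a
INNER JOIN customers b ON a.customer_id = b.id

Result:
product | customer
--------+---------
Charger | Sam     
Speaker | Tina    
Printer | Yara    


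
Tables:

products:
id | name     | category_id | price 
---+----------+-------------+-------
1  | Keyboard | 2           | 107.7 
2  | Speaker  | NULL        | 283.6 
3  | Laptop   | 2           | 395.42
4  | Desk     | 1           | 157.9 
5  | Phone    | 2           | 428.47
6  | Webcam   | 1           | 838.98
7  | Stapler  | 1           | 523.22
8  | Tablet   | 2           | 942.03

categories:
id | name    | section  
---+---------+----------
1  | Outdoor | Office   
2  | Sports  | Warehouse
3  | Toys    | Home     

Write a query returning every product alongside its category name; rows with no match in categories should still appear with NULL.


LEFT JOIN keeps every row from products (the left table); where category_id has no match in categories, the category columns become NULL. Walk through each product:
  - product 1 (Keyboard): category_id=2 -> matches Sports
  - product 2 (Speaker): category_id=NULL, no match -> kept with NULL
  - product 3 (Laptop): category_id=2 -> matches Sports
  - product 4 (Desk): category_id=1 -> matches Outdoor
  - product 5 (Phone): category_id=2 -> matches Sports
  - product 6 (Webcam): category_id=1 -> matches Outdoor
  - product 7 (Stapler): category_id=1 -> matches Outdoor
  - product 8 (Tablet): category_id=2 -> matches Sports
All 8 rows appear; 1 has NULL category.

SQL:
SELECT a.name, b.name AS category
FROM products a
LEFT JOIN categories b ON a.category_id = b.id

Result:
name     | category
---------+---------
Keyboard | Sports  
Speaker  | NULL    
Laptop   | Sports  
Desk     | Outdoor 
Phone    | Sports  
Webcam   | Outdoor 
Stapler  | Outdoor 
Tablet   | Sports  


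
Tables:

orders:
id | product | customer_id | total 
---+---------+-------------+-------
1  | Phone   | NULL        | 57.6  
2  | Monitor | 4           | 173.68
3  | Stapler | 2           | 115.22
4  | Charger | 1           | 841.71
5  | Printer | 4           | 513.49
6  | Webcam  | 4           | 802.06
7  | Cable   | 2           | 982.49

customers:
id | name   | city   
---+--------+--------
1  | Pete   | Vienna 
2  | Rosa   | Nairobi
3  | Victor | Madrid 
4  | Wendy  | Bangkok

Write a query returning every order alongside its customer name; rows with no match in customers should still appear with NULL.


LEFT JOIN keeps every row from orders (the left table); where customer_id has no match in customers, the customer columns become NULL. Walk through each order:
  - order 1 (Phone): customer_id=NULL, no match -> kept with NULL
  - order 2 (Monitor): customer_id=4 -> matches Wendy
  - order 3 (Stapler): customer_id=2 -> matches Rosa
  - order 4 (Charger): customer_id=1 -> matches Pete
  - order 5 (Printer): customer_id=4 -> matches Wendy
  - order 6 (Webcam): customer_id=4 -> matches Wendy
  - order 7 (Cable): customer_id=2 -> matches Rosa
All 7 rows appear; 1 has NULL customer.

SQL:
SELECT a.product, b.name AS customer
FROM orders a
LEFT JOIN customers b ON a.customer_id = b.id

Result:
product | customer
--------+---------
Phone   | NULL    
Monitor | Wendy   
Stapler | Rosa    
Charger | Pete    
Printer | Wendy   
Webcam  | Wendy   
Cable   | Rosa    


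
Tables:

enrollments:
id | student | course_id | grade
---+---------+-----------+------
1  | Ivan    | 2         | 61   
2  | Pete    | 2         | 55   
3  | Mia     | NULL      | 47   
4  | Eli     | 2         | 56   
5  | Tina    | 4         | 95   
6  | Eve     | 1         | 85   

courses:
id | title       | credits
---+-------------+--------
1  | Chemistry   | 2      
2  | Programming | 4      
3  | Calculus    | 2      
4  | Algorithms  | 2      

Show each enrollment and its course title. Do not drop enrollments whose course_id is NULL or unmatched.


LEFT JOIN keeps every row from enrollments (the left table); where course_id has no match in courses, the course columns become NULL. Walk through each enrollment:
  - enrollment 1 (Ivan): course_id=2 -> matches Programming
  - enrollment 2 (Pete): course_id=2 -> matches Programming
  - enrollment 3 (Mia): course_id=NULL, no match -> kept with NULL
  - enrollment 4 (Eli): course_id=2 -> matches Programming
  - enrollment 5 (Tina): course_id=4 -> matches Algorithms
  - enrollment 6 (Eve): course_id=1 -> matches Chemistry
All 6 rows appear; 1 has NULL course.

SQL:
SELECT a.student, b.title AS course
FROM enrollments a
LEFT JOIN courses b ON a.course_id = b.id

Result:
student | course     
--------+------------
Ivan    | Programming
Pete    | Programming
Mia     | NULL       
Eli     | Programming
Tina    | Algorithms 
Eve     | Chemistry  


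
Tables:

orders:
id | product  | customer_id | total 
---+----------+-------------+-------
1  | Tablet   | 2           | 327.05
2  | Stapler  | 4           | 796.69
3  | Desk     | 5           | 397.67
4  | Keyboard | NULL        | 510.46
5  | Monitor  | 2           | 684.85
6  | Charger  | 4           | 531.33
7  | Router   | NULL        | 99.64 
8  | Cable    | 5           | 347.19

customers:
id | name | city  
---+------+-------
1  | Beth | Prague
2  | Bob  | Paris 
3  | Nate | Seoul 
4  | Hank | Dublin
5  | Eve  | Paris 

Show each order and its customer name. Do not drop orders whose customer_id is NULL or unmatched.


LEFT JOIN keeps every row from orders (the left table); where customer_id has no match in customers, the customer columns become NULL. Walk through each order:
  - order 1 (Tablet): customer_id=2 -> matches Bob
  - order 2 (Stapler): customer_id=4 -> matches Hank
  - order 3 (Desk): customer_id=5 -> matches Eve
  - order 4 (Keyboard): customer_id=NULL, no match -> kept with NULL
  - order 5 (Monitor): customer_id=2 -> matches Bob
  - order 6 (Charger): customer_id=4 -> matches Hank
  - order 7 (Router): customer_id=NULL, no match -> kept with NULL
  - order 8 (Cable): customer_id=5 -> matches Eve
All 8 rows appear; 2 have NULL customer.

SQL:
SELECT a.product, b.name AS customer
FROM orders a
LEFT JOIN customers b ON a.customer_id = b.id

Result:
product  | customer
---------+---------
Tablet   | Bob     
Stapler  | Hank    
Desk     | Eve     
Keyboard | NULL    
Monitor  | Bob     
Charger  | Hank    
Router   | NULL    
Cable    | Eve     


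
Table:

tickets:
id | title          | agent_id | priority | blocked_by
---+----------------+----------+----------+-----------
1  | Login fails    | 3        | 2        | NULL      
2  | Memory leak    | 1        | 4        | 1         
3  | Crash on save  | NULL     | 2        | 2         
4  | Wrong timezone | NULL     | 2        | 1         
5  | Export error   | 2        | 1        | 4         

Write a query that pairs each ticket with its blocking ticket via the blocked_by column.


This is a self-join: tickets is joined to a second copy of itself, matching each row's blocked_by to another row's id. Use LEFT JOIN so rows with blocked_by=NULL are kept.
  - ticket 1 (Login fails): blocked_by=NULL -> NULL
  - ticket 2 (Memory leak): blocked_by=1 -> Login fails
  - ticket 3 (Crash on save): blocked_by=2 -> Memory leak
  - ticket 4 (Wrong timezone): blocked_by=1 -> Login fails
  - ticket 5 (Export error): blocked_by=4 -> Wrong timezone

SQL:
SELECT a.title AS item, b.title AS blocked_by
FROM tickets a
LEFT JOIN tickets b ON a.blocked_by = b.id

Result:
item           | blocked_by    
---------------+---------------
Login fails    | NULL          
Memory leak    | Login fails   
Crash on save  | Memory leak   
Wrong timezone | Login fails   
Export error   | Wrong timezone


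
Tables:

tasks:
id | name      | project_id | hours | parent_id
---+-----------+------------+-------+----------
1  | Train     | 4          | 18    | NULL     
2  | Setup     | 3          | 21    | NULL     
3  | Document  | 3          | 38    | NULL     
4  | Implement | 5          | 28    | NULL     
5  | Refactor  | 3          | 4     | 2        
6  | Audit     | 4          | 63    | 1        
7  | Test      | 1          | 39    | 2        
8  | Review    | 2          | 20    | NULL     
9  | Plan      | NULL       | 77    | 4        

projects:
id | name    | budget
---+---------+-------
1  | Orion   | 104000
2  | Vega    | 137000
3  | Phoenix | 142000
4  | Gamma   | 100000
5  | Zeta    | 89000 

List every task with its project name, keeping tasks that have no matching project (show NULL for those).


LEFT JOIN keeps every row from tasks (the left table); where project_id has no match in projects, the project columns become NULL. Walk through each task:
  - task 1 (Train): project_id=4 -> matches Gamma
  - task 2 (Setup): project_id=3 -> matches Phoenix
  - task 3 (Document): project_id=3 -> matches Phoenix
  - task 4 (Implement): project_id=5 -> matches Zeta
  - task 5 (Refactor): project_id=3 -> matches Phoenix
  - task 6 (Audit): project_id=4 -> matches Gamma
  - task 7 (Test): project_id=1 -> matches Orion
  - task 8 (Review): project_id=2 -> matches Vega
  - task 9 (Plan): project_id=NULL, no match -> kept with NULL
All 9 rows appear; 1 has NULL project.

SQL:
SELECT a.name, b.name AS project
FROM tasks a
LEFT JOIN projects b ON a.project_id = b.id

Result:
name      | project
----------+--------
Train     | Gamma  
Setup     | Phoenix
Document  | Phoenix
Implement | Zeta   
Refactor  | Phoenix
Audit     | Gamma  
Test      | Orion  
Review    | Vega   
Plan      | NULL   


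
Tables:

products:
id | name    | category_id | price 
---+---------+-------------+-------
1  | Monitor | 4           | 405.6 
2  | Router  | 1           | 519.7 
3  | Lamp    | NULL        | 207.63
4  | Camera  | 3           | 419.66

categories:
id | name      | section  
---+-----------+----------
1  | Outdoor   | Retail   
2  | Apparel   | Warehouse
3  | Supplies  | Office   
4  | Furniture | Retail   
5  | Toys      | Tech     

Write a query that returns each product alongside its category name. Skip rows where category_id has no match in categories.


INNER JOIN keeps only products rows whose category_id matches an id in categories. Walk through each product:
  - product 1 (Monitor): category_id=4 -> matches Furniture
  - product 2 (Router): category_id=1 -> matches Outdoor
  - product 3 (Lamp): category_id=NULL, no match -> dropped
  - product 4 (Camera): category_id=3 -> matches Supplies
So 1 of 4 rows is dropped.

SQL:
SELECT a.name, b.name AS category
FROM products a
INNER JOIN categories b ON a.category_id = b.id

Result:
name    | category 
--------+----------
Monitor | Furniture
Router  | Outdoor  
Camera  | Supplies 


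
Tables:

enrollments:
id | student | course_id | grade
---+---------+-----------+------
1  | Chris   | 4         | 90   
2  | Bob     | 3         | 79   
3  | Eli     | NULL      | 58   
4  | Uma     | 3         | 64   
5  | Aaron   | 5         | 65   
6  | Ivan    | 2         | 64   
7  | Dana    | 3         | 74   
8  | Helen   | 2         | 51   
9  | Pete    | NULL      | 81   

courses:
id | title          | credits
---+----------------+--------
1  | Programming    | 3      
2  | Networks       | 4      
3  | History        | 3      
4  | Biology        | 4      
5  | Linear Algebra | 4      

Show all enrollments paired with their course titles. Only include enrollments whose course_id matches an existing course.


INNER JOIN keeps only enrollments rows whose course_id matches an id in courses. Walk through each enrollment:
  - enrollment 1 (Chris): course_id=4 -> matches Biology
  - enrollment 2 (Bob): course_id=3 -> matches History
  - enrollment 3 (Eli): course_id=NULL, no match -> dropped
  - enrollment 4 (Uma): course_id=3 -> matches History
  - enrollment 5 (Aaron): course_id=5 -> matches Linear Algebra
  - enrollment 6 (Ivan): course_id=2 -> matches Networks
  - enrollment 7 (Dana): course_id=3 -> matches History
  - enrollment 8 (Helen): course_id=2 -> matches Networks
  - enrollment 9 (Pete): course_id=NULL, no match -> dropped
So 2 of 9 rows are dropped.

SQL:
SELECT a.student, b.title AS course
FROM enrollments a
INNER JOIN courses b ON a.course_id = b.id

Result:
student | course        
--------+---------------
Chris   | Biology       
Bob     | History       
Uma     | History       
Aaron   | Linear Algebra
Ivan    | Networks      
Dana    | History       
Helen   | Networks      


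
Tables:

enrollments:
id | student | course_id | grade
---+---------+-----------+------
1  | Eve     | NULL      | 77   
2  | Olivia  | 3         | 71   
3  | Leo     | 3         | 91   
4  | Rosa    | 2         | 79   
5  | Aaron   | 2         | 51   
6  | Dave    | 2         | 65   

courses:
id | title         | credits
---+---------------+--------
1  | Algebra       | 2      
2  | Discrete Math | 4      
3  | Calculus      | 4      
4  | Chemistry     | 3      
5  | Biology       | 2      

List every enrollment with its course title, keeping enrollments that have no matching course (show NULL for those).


LEFT JOIN keeps every row from enrollments (the left table); where course_id has no match in courses, the course columns become NULL. Walk through each enrollment:
  - enrollment 1 (Eve): course_id=NULL, no match -> kept with NULL
  - enrollment 2 (Olivia): course_id=3 -> matches Calculus
  - enrollment 3 (Leo): course_id=3 -> matches Calculus
  - enrollment 4 (Rosa): course_id=2 -> matches Discrete Math
  - enrollment 5 (Aaron): course_id=2 -> matches Discrete Math
  - enrollment 6 (Dave): course_id=2 -> matches Discrete Math
All 6 rows appear; 1 has NULL course.

SQL:
SELECT a.student, b.title AS course
FROM enrollments a
LEFT JOIN courses b ON a.course_id = b.id

Result:
student | course       
--------+--------------
Eve     | NULL         
Olivia  | Calculus     
Leo     | Calculus     
Rosa    | Discrete Math
Aaron   | Discrete Math
Dave    | Discrete Math
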